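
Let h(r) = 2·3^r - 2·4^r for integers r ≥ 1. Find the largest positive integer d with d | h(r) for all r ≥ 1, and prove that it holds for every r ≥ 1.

d = 2

Computing the first values: h(1) = -2 and h(2) = -14; gcd(-2, -14) = 2, so d ≤ 2.
We prove 2 | 2·3^r - 2·4^r for all r ≥ 1 by induction on r.
When r = 1: h(1) = -2 = 2·(-1), so 2 | h(1).
Suppose the result is true for r = j, i.e. 2 | h(j). Then
h(j+1) − 4·h(j) = (2·3^(j+1) - 2·4^(j+1)) − 4·(2·3^j - 2·4^j) = (2)·3^j·(3 − 4) = (-2)·3^j. Since 2 | h(j) by the inductive hypothesis, 2 | 4·h(j); and 2 | -2 since -2 = 2·-1. Therefore 2 | h(j+1).
By induction, the statement is established for all r ≥ 1.
Therefore the largest such d is 2.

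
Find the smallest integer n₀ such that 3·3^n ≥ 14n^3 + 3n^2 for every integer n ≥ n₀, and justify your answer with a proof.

n₀ = 7

At n = 6: 2187 < 3132, so the inequality fails and n₀ ≥ 7. We prove 3·3^n ≥ 14n^3 + 3n^2 for all n ≥ 7.
For the base case n = 7: 3·3^n = 6561 and 14n^3 + 3n^2 = 4949, so 6561 ≥ 4949.
Inductive step: suppose the statement holds for some m ≥ 7, so 3·3^m ≥ 14m^3 + 3m^2.
Then 3·3^(m + 1) = 3·(3·3^m) ≥ 3·(14m^3 + 3m^2).
Also, for m ≥ 7 we have 3·(14m^3 + 3m^2) ≥ 14(m+1)^3 + 3(m+1)^2, since 3·(14m^3 + 3m^2) − (14(m+1)^3 + 3(m+1)^2) = 28m^3 - 36m^2 - 48m - 17, which is nonnegative for all m ≥ 7.
Combining, 3·3^(m + 1) ≥ 14(m+1)^3 + 3(m+1)^2.
By induction, the statement is established for all n ≥ 7.
Hence the smallest such n₀ is 7.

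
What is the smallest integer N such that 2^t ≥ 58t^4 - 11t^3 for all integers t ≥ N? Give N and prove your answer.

N = 25

At t = 24: 16777216 < 19090944, so the inequality fails and N ≥ 25. We prove 2^t ≥ 58t^4 - 11t^3 for all t ≥ 25.
For the base case t = 25: 2^t = 33554432 and 58t^4 - 11t^3 = 22484375, so 33554432 ≥ 22484375.
Inductive step: suppose the statement holds for some i ≥ 25, so 2^i ≥ 58i^4 - 11i^3.
Then 2^(i + 1) = 2·(2^i) ≥ 2·(58i^4 - 11i^3).
Also, for i ≥ 25 we have 2·(58i^4 - 11i^3) ≥ 58(i+1)^4 - 11(i+1)^3, since 2·(58i^4 - 11i^3) − (58(i+1)^4 - 11(i+1)^3) = 58i^4 - 243i^3 - 315i^2 - 199i - 47, which is nonnegative for all i ≥ 25.
Combining, 2^(i + 1) ≥ 58(i+1)^4 - 11(i+1)^3.
By induction, the statement is established for all t ≥ 25.
Hence the smallest such N is 25.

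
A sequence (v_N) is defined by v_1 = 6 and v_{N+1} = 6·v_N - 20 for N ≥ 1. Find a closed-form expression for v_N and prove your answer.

Computing the first terms: v_1 = 6, v_2 = 16, v_3 = 76. This suggests v_N = 2·6^(N - 1) + 4.
When N = 1: the formula gives 6 = 6 = v_1.
Inductive step: suppose the statement holds for some r ≥ 1, so v_r = 2·6^(r - 1) + 4.
Then v_{r+1} = 6·v_r - 20 = 6·(2·6^(r - 1) + 4) - 20 = 2·6^r + 4 = 2·6^((r+1) - 1) + 4,
which is the claimed formula at N = r+1.
By the principle of mathematical induction, the result holds for all N ≥ 1.

v_N = 2·6^(N - 1) + 4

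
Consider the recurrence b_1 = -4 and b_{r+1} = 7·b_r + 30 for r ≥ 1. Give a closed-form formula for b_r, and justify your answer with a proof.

b_r = 7^(r - 1) - 5

Computing the first terms: b_1 = -4, b_2 = 2, b_3 = 44. This suggests b_r = 7^(r - 1) - 5.
For the base case r = 1: the formula gives -4 = -4 = b_1.
For the inductive step, assume it holds for an arbitrary p ≥ 1, so b_p = 7^(p - 1) - 5.
Then b_{p+1} = 7·b_p + 30 = 7·(7^(p - 1) - 5) + 30 = 7^p - 5 = 7^((p+1) - 1) - 5,
which is the claimed formula at r = p+1.
By induction, the statement is established for all r ≥ 1.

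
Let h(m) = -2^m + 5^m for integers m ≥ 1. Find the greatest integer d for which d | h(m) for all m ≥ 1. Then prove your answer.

d = 3

Computing the first values: h(1) = 3 and h(2) = 21; gcd(3, 21) = 3, so d ≤ 3.
We prove 3 | -2^m + 5^m for all m ≥ 1 by induction on m.
Base step (m = 1): h(1) = 3 = 3·(1), so 3 | h(1).
Inductive step: suppose the statement holds for some k ≥ 1, i.e. 3 | h(k). Then
5^{k+1} − 2^{k+1} = 5·5^k − 2·2^k = 5·(5^k − 2^k) + (3)·2^k. The first term is divisible by 3 by the inductive hypothesis, and the second term (3)·2^k is divisible by 3 since 3 | 3. Hence 3 | h(k+1).
By the principle of mathematical induction, the result holds for all m ≥ 1.
Therefore the largest such d is 3.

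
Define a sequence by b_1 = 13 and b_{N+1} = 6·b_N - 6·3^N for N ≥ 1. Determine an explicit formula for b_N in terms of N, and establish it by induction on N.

Computing the first terms: b_1 = 13, b_2 = 60, b_3 = 306. This suggests b_N = 2·3^N + 7·6^(N - 1).
For the base case N = 1: the formula gives 13 = 13 = b_1.
Suppose the result is true for N = m, so b_m = 2·3^m + 7·6^(m - 1).
Then b_{m+1} = 6·b_m - 6·3^m = 6·(2·3^m + 7·6^(m - 1)) - 6·3^m = 2·3^(m + 1) + 7·6^m = 2·3^(m+1) + 7·6^((m+1) - 1),
which is the claimed formula at N = m+1.
Hence, by induction on N, the claim holds for every N ≥ 1.

b_N = 2·3^N + 7·6^(N - 1)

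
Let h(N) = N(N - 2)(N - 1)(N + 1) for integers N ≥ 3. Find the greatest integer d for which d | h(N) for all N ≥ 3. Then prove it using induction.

Computing the first values: h(3) = 24 and h(4) = 120; gcd(24, 120) = 24, so d ≤ 24.
We prove 24 | N(N - 2)(N - 1)(N + 1) for all N ≥ 3 by induction on N.
When N = 3: h(3) = 24 = 24·(1), so 24 | h(3).
Suppose the result is true for N = i, i.e. 24 | h(i). Then
h(i+1) − h(i) = (i-1)·i·(i+1)·(i+2) − (i-2)·(i-1)·i·(i+1) = (i-1)·i·(i+1)·[(i+2) − (i-2)] = 4·(i-1)·i·(i+1). The product of 3 consecutive integers is divisible by (3)! = 6, so h(i+1) − h(i) is divisible by 4·6 = 24. By the inductive hypothesis 24 | h(i), hence 24 | h(i+1).
By induction, the statement is established for all N ≥ 3.
Therefore the largest such d is 24.

d = 24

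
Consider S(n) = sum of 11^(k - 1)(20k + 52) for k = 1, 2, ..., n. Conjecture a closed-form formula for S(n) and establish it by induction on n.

S(n) = 11^n(2n + 5) - 5

We claim S(n) = 11^n(2n + 5) - 5 for all n ≥ 1.
Base step (n = 1): S(1) = 72, and the closed form gives 72. They agree.
Inductive step: suppose the statement holds for some k ≥ 1, so S(k) = 11^k(2k + 5) - 5.
Then S(k+1) = S(k) + (11^k(20k + 72)) = (11^k(2k + 5) - 5) + (11^k(20k + 72)).
Simplifying, S(k+1) = 22·11^k·k + 77·11^k - 5 = 11^(k+1)(2(k+1) + 5) - 5,
which is the closed form with n = k+1.
This completes the induction.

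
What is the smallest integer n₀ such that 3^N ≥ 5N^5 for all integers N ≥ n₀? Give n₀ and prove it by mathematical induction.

n₀ = 14

At N = 13: 1594323 < 1856465, so the inequality fails and n₀ ≥ 14. We prove 3^N ≥ 5N^5 for all N ≥ 14.
For the base case N = 14: 3^N = 4782969 and 5N^5 = 2689120, so 4782969 ≥ 2689120.
Inductive step: suppose the statement holds for some p ≥ 14, so 3^p ≥ 5p^5.
Then 3^(p + 1) = 3·(3^p) ≥ 3·(5p^5).
Also, for p ≥ 14 we have 3·(5p^5) ≥ 5(p+1)^5, since 3 ≥ (1 + 1/p)^5 for all p ≥ 14.
Combining, 3^(p + 1) ≥ 5(p+1)^5.
Hence, by induction on N, the claim holds for every N ≥ 14.
Hence the smallest such n₀ is 14.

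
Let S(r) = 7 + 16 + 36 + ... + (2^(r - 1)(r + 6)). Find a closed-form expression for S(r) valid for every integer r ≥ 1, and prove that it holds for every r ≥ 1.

We claim S(r) = 2^r(r + 5) - 5 for all r ≥ 1.
When r = 1: S(1) = 7, and the closed form gives 7. They agree.
Inductive step: assume the claim holds for r = i, so S(i) = 2^i(i + 5) - 5.
Then S(i+1) = S(i) + (2^i(i + 7)) = (2^i(i + 5) - 5) + (2^i(i + 7)).
Simplifying, S(i+1) = 2·2^i·i + 12·2^i - 5 = 2^(i+1)((i+1) + 5) - 5,
which is the closed form with r = i+1.
Hence, by induction on r, the claim holds for every r ≥ 1.

S(r) = 2^r(r + 5) - 5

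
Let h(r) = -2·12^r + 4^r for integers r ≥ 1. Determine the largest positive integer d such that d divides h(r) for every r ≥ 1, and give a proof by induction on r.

d = 4

Computing the first values: h(1) = -20 and h(2) = -272; gcd(-20, -272) = 4, so d ≤ 4.
We prove 4 | -2·12^r + 4^r for all r ≥ 1 by induction on r.
Base step (r = 1): h(1) = -20 = 4·(-5), so 4 | h(1).
Inductive step: suppose the statement holds for some m ≥ 1, i.e. 4 | h(m). Then
h(m+1) − 12·h(m) = (-2·12^(m+1) + 4^(m+1)) − 12·(-2·12^m + 4^m) = (1)·4^m·(4 − 12) = (-8)·4^m. Since 4 | h(m) by the inductive hypothesis, 4 | 12·h(m); and 4 | -8 since -8 = 4·-2. Therefore 4 | h(m+1).
Hence, by induction on r, the claim holds for every r ≥ 1.
Therefore the largest such d is 4.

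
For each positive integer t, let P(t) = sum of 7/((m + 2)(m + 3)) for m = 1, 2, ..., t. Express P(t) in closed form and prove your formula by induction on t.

We claim P(t) = 7t/(3(t + 3)) for all t ≥ 1.
When t = 1: P(1) = 7/12, and the closed form gives 7/12. They agree.
Inductive step: assume the claim holds for t = m, so P(m) = 7m/(3(m + 3)).
Then P(m+1) = P(m) + (7/((m + 3)(m + 4))) = (7m/(3(m + 3))) + (7/((m + 3)(m + 4))).
Simplifying, P(m+1) = 7(m + 1)/(3(m + 4)) = 7(m+1)/(3((m+1) + 3)),
which is the closed form with t = m+1.
This completes the induction.

P(t) = 7t/(3(t + 3))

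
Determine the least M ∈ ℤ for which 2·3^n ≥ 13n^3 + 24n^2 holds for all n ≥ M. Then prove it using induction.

At n = 7: 4374 < 5635, so the inequality fails and M ≥ 8. We prove 2·3^n ≥ 13n^3 + 24n^2 for all n ≥ 8.
For the base case n = 8: 2·3^n = 13122 and 13n^3 + 24n^2 = 8192, so 13122 ≥ 8192.
Suppose the result is true for n = j, so 2·3^j ≥ 13j^3 + 24j^2.
Then 2·3^(j + 1) = 3·(2·3^j) ≥ 3·(13j^3 + 24j^2).
Also, for j ≥ 8 we have 3·(13j^3 + 24j^2) ≥ 13(j+1)^3 + 24(j+1)^2, since 3·(13j^3 + 24j^2) − (13(j+1)^3 + 24(j+1)^2) = 26j^3 + 9j^2 - 87j - 37, which is nonnegative for all j ≥ 8.
Combining, 2·3^(j + 1) ≥ 13(j+1)^3 + 24(j+1)^2.
By induction, the statement is established for all n ≥ 8.
Hence the smallest such M is 8.

M = 8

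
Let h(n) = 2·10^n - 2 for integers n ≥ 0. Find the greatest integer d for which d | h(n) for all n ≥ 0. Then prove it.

Computing the first values: h(0) = 0 and h(1) = 18; gcd(0, 18) = 18, so d ≤ 18.
We prove 18 | 2·10^n - 2 for all n ≥ 0 by induction on n.
For the base case n = 0: h(0) = 0 = 18·(0), so 18 | h(0).
Inductive step: suppose the statement holds for some p ≥ 0, i.e. 18 | h(p). Then
h(p+1) = 2·10^(p+1) - 2 = 10·(2·10^p - 2) + 18 = 10·h(p) + 18. The first term is divisible by 18 by the inductive hypothesis, and 18 is divisible by 18. Hence 18 | h(p+1).
Hence, by induction on n, the claim holds for every n ≥ 0.
Therefore the largest such d is 18.

d = 18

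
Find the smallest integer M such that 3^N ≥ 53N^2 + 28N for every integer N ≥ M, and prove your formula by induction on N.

M = 8

At N = 7: 2187 < 2793, so the inequality fails and M ≥ 8. We prove 3^N ≥ 53N^2 + 28N for all N ≥ 8.
Base case (N = 8): 3^N = 6561 and 53N^2 + 28N = 3616, so 6561 ≥ 3616.
Inductive step: suppose the statement holds for some k ≥ 8, so 3^k ≥ 53k^2 + 28k.
Then 3^(k + 1) = 3·(3^k) ≥ 3·(53k^2 + 28k).
Also, for k ≥ 8 we have 3·(53k^2 + 28k) ≥ 53(k+1)^2 + 28(k+1), since 3·(53k^2 + 28k) − (53(k+1)^2 + 28(k+1)) = 106k^2 - 50k - 81, which is nonnegative for all k ≥ 8.
Combining, 3^(k + 1) ≥ 53(k+1)^2 + 28(k+1).
By the principle of mathematical induction, the result holds for all N ≥ 8.
Hence the smallest such M is 8.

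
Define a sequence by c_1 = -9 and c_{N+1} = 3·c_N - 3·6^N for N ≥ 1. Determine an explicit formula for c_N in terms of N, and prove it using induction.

c_N = -3^N - 6^N

Computing the first terms: c_1 = -9, c_2 = -45, c_3 = -243. This suggests c_N = -3^N - 6^N.
When N = 1: the formula gives -9 = -9 = c_1.
Inductive step: assume the claim holds for N = r, so c_r = -3^r - 6^r.
Then c_{r+1} = 3·c_r - 3·6^r = 3·(-3^r - 6^r) - 3·6^r = -3^(r + 1) - 6^(r + 1),
which is the claimed formula at N = r+1.
This completes the induction.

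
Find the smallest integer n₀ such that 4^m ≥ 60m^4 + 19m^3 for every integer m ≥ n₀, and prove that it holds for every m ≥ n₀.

n₀ = 10

At m = 9: 262144 < 407511, so the inequality fails and n₀ ≥ 10. We prove 4^m ≥ 60m^4 + 19m^3 for all m ≥ 10.
When m = 10: 4^m = 1048576 and 60m^4 + 19m^3 = 619000, so 1048576 ≥ 619000.
Inductive step: suppose the statement holds for some r ≥ 10, so 4^r ≥ 60r^4 + 19r^3.
Then 4^(r + 1) = 4·(4^r) ≥ 4·(60r^4 + 19r^3).
Also, for r ≥ 10 we have 4·(60r^4 + 19r^3) ≥ 60(r+1)^4 + 19(r+1)^3, since 4·(60r^4 + 19r^3) − (60(r+1)^4 + 19(r+1)^3) = 180r^4 - 183r^3 - 417r^2 - 297r - 79, which is nonnegative for all r ≥ 10.
Combining, 4^(r + 1) ≥ 60(r+1)^4 + 19(r+1)^3.
By induction, the statement is established for all m ≥ 10.
Hence the smallest such n₀ is 10.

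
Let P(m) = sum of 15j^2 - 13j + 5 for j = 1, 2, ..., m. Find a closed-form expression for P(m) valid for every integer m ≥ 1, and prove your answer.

P(m) = m(5m^2 + m + 1)

We claim P(m) = m(5m^2 + m + 1) for all m ≥ 1.
Base step (m = 1): P(1) = 7, and the closed form gives 7. They agree.
For the inductive step, assume it holds for an arbitrary j ≥ 1, so P(j) = j(5j^2 + j + 1).
Then P(j+1) = P(j) + (15j^2 + 17j + 7) = (j(5j^2 + j + 1)) + (15j^2 + 17j + 7).
Simplifying, P(j+1) = (j + 1)(5j^2 + 11j + 7) = (j+1)(5(j+1)^2 + (j+1) + 1),
which is the closed form with m = j+1.
This completes the induction.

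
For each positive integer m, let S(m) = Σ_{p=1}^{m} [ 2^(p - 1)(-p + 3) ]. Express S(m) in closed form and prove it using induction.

We claim S(m) = 2^m(-m + 4) - 4 for all m ≥ 1.
Base step (m = 1): S(1) = 2, and the closed form gives 2. They agree.
Suppose the result is true for m = p, so S(p) = 2^p(-p + 4) - 4.
Then S(p+1) = S(p) + (2^p(-p + 2)) = (2^p(-p + 4) - 4) + (2^p(-p + 2)).
Simplifying, S(p+1) = -2·2^p·p + 6·2^p - 4 = 2^(p+1)(-(p+1) + 4) - 4,
which is the closed form with m = p+1.
Hence, by induction on m, the claim holds for every m ≥ 1.

S(m) = 2^m(-m + 4) - 4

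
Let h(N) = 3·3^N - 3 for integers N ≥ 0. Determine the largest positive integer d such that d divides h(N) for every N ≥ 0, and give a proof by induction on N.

Computing the first values: h(0) = 0 and h(1) = 6; gcd(0, 6) = 6, so d ≤ 6.
We prove 6 | 3·3^N - 3 for all N ≥ 0 by induction on N.
Base step (N = 0): h(0) = 0 = 6·(0), so 6 | h(0).
Suppose the result is true for N = k, i.e. 6 | h(k). Then
h(k+1) = 3·3^(k+1) - 3 = 3·(3·3^k - 3) + 6 = 3·h(k) + 6. The first term is divisible by 6 by the inductive hypothesis, and 6 is divisible by 6. Hence 6 | h(k+1).
Hence, by induction on N, the claim holds for every N ≥ 0.
Therefore the largest such d is 6.

d = 6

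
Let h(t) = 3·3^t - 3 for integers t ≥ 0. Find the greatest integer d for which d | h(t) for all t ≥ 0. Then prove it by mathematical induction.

d = 6

Computing the first values: h(0) = 0 and h(1) = 6; gcd(0, 6) = 6, so d ≤ 6.
We prove 6 | 3·3^t - 3 for all t ≥ 0 by induction on t.
For the base case t = 0: h(0) = 0 = 6·(0), so 6 | h(0).
Suppose the result is true for t = i, i.e. 6 | h(i). Then
h(i+1) = 3·3^(i+1) - 3 = 3·(3·3^i - 3) + 6 = 3·h(i) + 6. The first term is divisible by 6 by the inductive hypothesis, and 6 is divisible by 6. Hence 6 | h(i+1).
By induction, the statement is established for all t ≥ 0.
Therefore the largest such d is 6.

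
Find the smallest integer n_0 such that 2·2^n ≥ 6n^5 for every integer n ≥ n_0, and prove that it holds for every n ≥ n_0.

n_0 = 25

At n = 24: 33554432 < 47775744, so the inequality fails and n_0 ≥ 25. We prove 2·2^n ≥ 6n^5 for all n ≥ 25.
When n = 25: 2·2^n = 67108864 and 6n^5 = 58593750, so 67108864 ≥ 58593750.
Inductive step: suppose the statement holds for some k ≥ 25, so 2·2^k ≥ 6k^5.
Then 2·2^(k + 1) = 2·(2·2^k) ≥ 2·(6k^5).
Also, for k ≥ 25 we have 2·(6k^5) ≥ 6(k+1)^5, since 2 ≥ (1 + 1/k)^5 for all k ≥ 25.
Combining, 2·2^(k + 1) ≥ 6(k+1)^5.
By induction, the statement is established for all n ≥ 25.
Hence the smallest such n_0 is 25.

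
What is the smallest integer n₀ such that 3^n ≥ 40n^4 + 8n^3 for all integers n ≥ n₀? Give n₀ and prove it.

n₀ = 13

At n = 12: 531441 < 843264, so the inequality fails and n₀ ≥ 13. We prove 3^n ≥ 40n^4 + 8n^3 for all n ≥ 13.
When n = 13: 3^n = 1594323 and 40n^4 + 8n^3 = 1160016, so 1594323 ≥ 1160016.
For the inductive step, assume it holds for an arbitrary k ≥ 13, so 3^k ≥ 40k^4 + 8k^3.
Then 3^(k + 1) = 3·(3^k) ≥ 3·(40k^4 + 8k^3).
Also, for k ≥ 13 we have 3·(40k^4 + 8k^3) ≥ 40(k+1)^4 + 8(k+1)^3, since 3·(40k^4 + 8k^3) − (40(k+1)^4 + 8(k+1)^3) = 80k^4 - 144k^3 - 264k^2 - 184k - 48, which is nonnegative for all k ≥ 13.
Combining, 3^(k + 1) ≥ 40(k+1)^4 + 8(k+1)^3.
By induction, the statement is established for all n ≥ 13.
Hence the smallest such n₀ is 13.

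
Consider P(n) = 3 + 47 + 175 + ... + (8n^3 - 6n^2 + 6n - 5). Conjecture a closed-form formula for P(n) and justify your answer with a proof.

P(n) = n(2n^3 + 2n^2 + 2n - 3)

We claim P(n) = n(2n^3 + 2n^2 + 2n - 3) for all n ≥ 1.
For the base case n = 1: P(1) = 3, and the closed form gives 3. They agree.
Inductive step: assume the claim holds for n = k, so P(k) = k(2k^3 + 2k^2 + 2k - 3).
Then P(k+1) = P(k) + (8k^3 + 18k^2 + 18k + 3) = (k(2k^3 + 2k^2 + 2k - 3)) + (8k^3 + 18k^2 + 18k + 3).
Simplifying, P(k+1) = (k + 1)(2k^3 + 8k^2 + 12k + 3) = (k+1)(2(k+1)^3 + 2(k+1)^2 + 2(k+1) - 3),
which is the closed form with n = k+1.
By the principle of mathematical induction, the result holds for all n ≥ 1.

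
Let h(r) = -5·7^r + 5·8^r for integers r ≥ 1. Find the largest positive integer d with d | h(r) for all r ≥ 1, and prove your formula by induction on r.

Computing the first values: h(1) = 5 and h(2) = 75; gcd(5, 75) = 5, so d ≤ 5.
We prove 5 | -5·7^r + 5·8^r for all r ≥ 1 by induction on r.
For the base case r = 1: h(1) = 5 = 5·(1), so 5 | h(1).
Suppose the result is true for r = p, i.e. 5 | h(p). Then
h(p+1) − 8·h(p) = (-5·7^(p+1) + 5·8^(p+1)) − 8·(-5·7^p + 5·8^p) = (-5)·7^p·(7 − 8) = (5)·7^p. Since 5 | h(p) by the inductive hypothesis, 5 | 8·h(p); and 5 | 5 since 5 = 5·1. Therefore 5 | h(p+1).
This completes the induction.
Therefore the largest such d is 5.

d = 5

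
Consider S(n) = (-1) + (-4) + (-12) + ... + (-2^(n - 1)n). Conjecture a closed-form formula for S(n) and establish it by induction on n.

S(n) = 2^n(-n + 1) - 1

We claim S(n) = 2^n(-n + 1) - 1 for all n ≥ 1.
Base step (n = 1): S(1) = -1, and the closed form gives -1. They agree.
For the inductive step, assume it holds for an arbitrary p ≥ 1, so S(p) = 2^p(-p + 1) - 1.
Then S(p+1) = S(p) + (2^p(-p - 1)) = (2^p(-p + 1) - 1) + (2^p(-p - 1)).
Simplifying, S(p+1) = -2·2^p·p - 1 = 2^(p+1)(-(p+1) + 1) - 1,
which is the closed form with n = p+1.
This completes the induction.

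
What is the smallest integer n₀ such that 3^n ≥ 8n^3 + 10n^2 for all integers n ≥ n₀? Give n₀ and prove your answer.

n₀ = 8

At n = 7: 2187 < 3234, so the inequality fails and n₀ ≥ 8. We prove 3^n ≥ 8n^3 + 10n^2 for all n ≥ 8.
When n = 8: 3^n = 6561 and 8n^3 + 10n^2 = 4736, so 6561 ≥ 4736.
Suppose the result is true for n = p, so 3^p ≥ 8p^3 + 10p^2.
Then 3^(p + 1) = 3·(3^p) ≥ 3·(8p^3 + 10p^2).
Also, for p ≥ 8 we have 3·(8p^3 + 10p^2) ≥ 8(p+1)^3 + 10(p+1)^2, since 3·(8p^3 + 10p^2) − (8(p+1)^3 + 10(p+1)^2) = 16p^3 - 4p^2 - 44p - 18, which is nonnegative for all p ≥ 8.
Combining, 3^(p + 1) ≥ 8(p+1)^3 + 10(p+1)^2.
By induction, the statement is established for all n ≥ 8.
Hence the smallest such n₀ is 8.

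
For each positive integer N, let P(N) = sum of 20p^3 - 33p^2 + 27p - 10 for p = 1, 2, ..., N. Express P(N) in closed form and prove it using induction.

P(N) = N(5N^3 - N^2 + 2N - 2)

We claim P(N) = N(5N^3 - N^2 + 2N - 2) for all N ≥ 1.
When N = 1: P(1) = 4, and the closed form gives 4. They agree.
Inductive step: suppose the statement holds for some p ≥ 1, so P(p) = p(5p^3 - p^2 + 2p - 2).
Then P(p+1) = P(p) + (20p^3 + 27p^2 + 21p + 4) = (p(5p^3 - p^2 + 2p - 2)) + (20p^3 + 27p^2 + 21p + 4).
Simplifying, P(p+1) = (p + 1)(5p^3 + 14p^2 + 15p + 4) = (p+1)(5(p+1)^3 - (p+1)^2 + 2(p+1) - 2),
which is the closed form with N = p+1.
This completes the induction.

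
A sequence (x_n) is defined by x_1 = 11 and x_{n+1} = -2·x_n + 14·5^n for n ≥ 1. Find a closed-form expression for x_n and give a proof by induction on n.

x_n = (-2)^(n - 1) + 2·5^n

Computing the first terms: x_1 = 11, x_2 = 48, x_3 = 254. This suggests x_n = (-2)^(n - 1) + 2·5^n.
When n = 1: the formula gives 11 = 11 = x_1.
Suppose the result is true for n = i, so x_i = (-2)^(i - 1) + 2·5^i.
Then x_{i+1} = -2·x_i + 14·5^i = -2·((-2)^(i - 1) + 2·5^i) + 14·5^i = (-2)^i + 2·5^(i + 1) = (-2)^((i+1) - 1) + 2·5^(i+1),
which is the claimed formula at n = i+1.
By the principle of mathematical induction, the result holds for all n ≥ 1.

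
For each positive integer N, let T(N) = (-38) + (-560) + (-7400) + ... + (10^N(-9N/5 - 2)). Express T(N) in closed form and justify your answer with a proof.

T(N) = -2·10^N(N + 1) + 2

We claim T(N) = -2·10^N(N + 1) + 2 for all N ≥ 1.
Base case (N = 1): T(1) = -38, and the closed form gives -38. They agree.
Suppose the result is true for N = i, so T(i) = -2·10^i(i + 1) + 2.
Then T(i+1) = T(i) + (10^i(-18i - 38)) = (-2·10^i(i + 1) + 2) + (10^i(-18i - 38)).
Simplifying, T(i+1) = -20·10^i·i - 40·10^i + 2 = -2·10^(i+1)((i+1) + 1) + 2,
which is the closed form with N = i+1.
By the principle of mathematical induction, the result holds for all N ≥ 1.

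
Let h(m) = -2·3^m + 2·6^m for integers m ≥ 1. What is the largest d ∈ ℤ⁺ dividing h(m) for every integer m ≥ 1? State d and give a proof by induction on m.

Computing the first values: h(1) = 6 and h(2) = 54; gcd(6, 54) = 6, so d ≤ 6.
We prove 6 | -2·3^m + 2·6^m for all m ≥ 1 by induction on m.
When m = 1: h(1) = 6 = 6·(1), so 6 | h(1).
Inductive step: assume the claim holds for m = r, i.e. 6 | h(r). Then
h(r+1) − 6·h(r) = (-2·3^(r+1) + 2·6^(r+1)) − 6·(-2·3^r + 2·6^r) = (-2)·3^r·(3 − 6) = (6)·3^r. Since 6 | h(r) by the inductive hypothesis, 6 | 6·h(r); and 6 | 6 since 6 = 6·1. Therefore 6 | h(r+1).
Hence, by induction on m, the claim holds for every m ≥ 1.
Therefore the largest such d is 6.

d = 6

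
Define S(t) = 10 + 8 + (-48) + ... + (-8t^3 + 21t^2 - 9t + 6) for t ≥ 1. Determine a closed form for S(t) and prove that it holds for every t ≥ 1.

We claim S(t) = -t(2t^3 - 3t^2 - 4t - 5) for all t ≥ 1.
For the base case t = 1: S(1) = 10, and the closed form gives 10. They agree.
Suppose the result is true for t = r, so S(r) = r(-2r^3 + 3r^2 + 4r + 5).
Then S(r+1) = S(r) + (-8r^3 - 3r^2 + 9r + 10) = (r(-2r^3 + 3r^2 + 4r + 5)) + (-8r^3 - 3r^2 + 9r + 10).
Simplifying, S(r+1) = -(r + 1)(2r^3 + 3r^2 - 4r - 10) = -(r+1)(2(r+1)^3 - 3(r+1)^2 - 4(r+1) - 5),
which is the closed form with t = r+1.
By induction, the statement is established for all t ≥ 1.

S(t) = -t(2t^3 - 3t^2 - 4t - 5)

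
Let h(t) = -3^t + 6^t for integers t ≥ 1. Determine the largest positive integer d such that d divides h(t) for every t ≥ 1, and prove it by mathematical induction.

d = 3

Computing the first values: h(1) = 3 and h(2) = 27; gcd(3, 27) = 3, so d ≤ 3.
We prove 3 | -3^t + 6^t for all t ≥ 1 by induction on t.
For the base case t = 1: h(1) = 3 = 3·(1), so 3 | h(1).
Inductive step: suppose the statement holds for some r ≥ 1, i.e. 3 | h(r). Then
6^{r+1} − 3^{r+1} = 6·6^r − 3·3^r = 6·(6^r − 3^r) + (3)·3^r. The first term is divisible by 3 by the inductive hypothesis, and the second term (3)·3^r is divisible by 3 since 3 | 3. Hence 3 | h(r+1).
Hence, by induction on t, the claim holds for every t ≥ 1.
Therefore the largest such d is 3.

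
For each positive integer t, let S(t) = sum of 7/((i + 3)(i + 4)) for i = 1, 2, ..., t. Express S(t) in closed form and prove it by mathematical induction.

We claim S(t) = 7t/(4(t + 4)) for all t ≥ 1.
When t = 1: S(1) = 7/20, and the closed form gives 7/20. They agree.
Inductive step: suppose the statement holds for some i ≥ 1, so S(i) = 7i/(4(i + 4)).
Then S(i+1) = S(i) + (7/((i + 4)(i + 5))) = (7i/(4(i + 4))) + (7/((i + 4)(i + 5))).
Simplifying, S(i+1) = 7(i + 1)/(4(i + 5)) = 7(i+1)/(4((i+1) + 4)),
which is the closed form with t = i+1.
This completes the induction.

S(t) = 7t/(4(t + 4))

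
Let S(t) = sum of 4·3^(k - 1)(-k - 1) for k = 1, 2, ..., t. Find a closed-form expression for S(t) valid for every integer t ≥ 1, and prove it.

We claim S(t) = -3^t(2t + 1) + 1 for all t ≥ 1.
When t = 1: S(1) = -8, and the closed form gives -8. They agree.
Inductive step: assume the claim holds for t = k, so S(k) = -3^k(2k + 1) + 1.
Then S(k+1) = S(k) + (4·3^k(-k - 2)) = (-3^k(2k + 1) + 1) + (4·3^k(-k - 2)).
Simplifying, S(k+1) = -6·3^k·k - 9·3^k + 1 = -3^(k+1)(2(k+1) + 1) + 1,
which is the closed form with t = k+1.
This completes the induction.

S(t) = -3^t(2t + 1) + 1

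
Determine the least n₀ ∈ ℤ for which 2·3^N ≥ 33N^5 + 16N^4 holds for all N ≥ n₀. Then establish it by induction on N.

At N = 14: 9565938 < 18362848, so the inequality fails and n₀ ≥ 15. We prove 2·3^N ≥ 33N^5 + 16N^4 for all N ≥ 15.
Base step (N = 15): 2·3^N = 28697814 and 33N^5 + 16N^4 = 25869375, so 28697814 ≥ 25869375.
Suppose the result is true for N = i, so 2·3^i ≥ 33i^5 + 16i^4.
Then 2·3^(i + 1) = 3·(2·3^i) ≥ 3·(33i^5 + 16i^4).
Also, for i ≥ 15 we have 3·(33i^5 + 16i^4) ≥ 33(i+1)^5 + 16(i+1)^4, since 3·(33i^5 + 16i^4) − (33(i+1)^5 + 16(i+1)^4) = 66i^5 - 133i^4 - 394i^3 - 426i^2 - 229i - 49, which is nonnegative for all i ≥ 15.
Combining, 2·3^(i + 1) ≥ 33(i+1)^5 + 16(i+1)^4.
By induction, the statement is established for all N ≥ 15.
Hence the smallest such n₀ is 15.

n₀ = 15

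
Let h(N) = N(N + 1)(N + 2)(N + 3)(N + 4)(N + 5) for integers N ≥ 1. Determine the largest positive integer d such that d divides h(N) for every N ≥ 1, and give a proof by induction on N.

d = 720

Computing the first values: h(1) = 720 and h(2) = 5040; gcd(720, 5040) = 720, so d ≤ 720.
We prove 720 | N(N + 1)(N + 2)(N + 3)(N + 4)(N + 5) for all N ≥ 1 by induction on N.
When N = 1: h(1) = 720 = 720·(1), so 720 | h(1).
Suppose the result is true for N = p, i.e. 720 | h(p). Then
h(p+1) − h(p) = (p+1)·(p+2)·(p+3)·(p+4)·(p+5)·(p+6) − p·(p+1)·(p+2)·(p+3)·(p+4)·(p+5) = (p+1)·(p+2)·(p+3)·(p+4)·(p+5)·[(p+6) − p] = 6·(p+1)·(p+2)·(p+3)·(p+4)·(p+5). The product of 5 consecutive integers is divisible by (5)! = 120, so h(p+1) − h(p) is divisible by 6·120 = 720. By the inductive hypothesis 720 | h(p), hence 720 | h(p+1).
By the principle of mathematical induction, the result holds for all N ≥ 1.
Therefore the largest such d is 720.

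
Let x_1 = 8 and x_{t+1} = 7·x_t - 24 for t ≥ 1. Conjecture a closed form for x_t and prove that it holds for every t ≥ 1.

x_t = 4·7^(t - 1) + 4

Computing the first terms: x_1 = 8, x_2 = 32, x_3 = 200. This suggests x_t = 4·7^(t - 1) + 4.
Base step (t = 1): the formula gives 8 = 8 = x_1.
For the inductive step, assume it holds for an arbitrary k ≥ 1, so x_k = 4·7^(k - 1) + 4.
Then x_{k+1} = 7·x_k - 24 = 7·(4·7^(k - 1) + 4) - 24 = 4·7^k + 4 = 4·7^((k+1) - 1) + 4,
which is the claimed formula at t = k+1.
Hence, by induction on t, the claim holds for every t ≥ 1.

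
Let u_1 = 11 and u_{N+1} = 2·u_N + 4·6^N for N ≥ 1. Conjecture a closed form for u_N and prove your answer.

u_N = 5·2^(N - 1) + 6^N

Computing the first terms: u_1 = 11, u_2 = 46, u_3 = 236. This suggests u_N = 5·2^(N - 1) + 6^N.
For the base case N = 1: the formula gives 11 = 11 = u_1.
Inductive step: assume the claim holds for N = i, so u_i = 5·2^(i - 1) + 6^i.
Then u_{i+1} = 2·u_i + 4·6^i = 2·(5·2^(i - 1) + 6^i) + 4·6^i = 5·2^i + 6^(i + 1) = 5·2^((i+1) - 1) + 6^(i+1),
which is the claimed formula at N = i+1.
By the principle of mathematical induction, the result holds for all N ≥ 1.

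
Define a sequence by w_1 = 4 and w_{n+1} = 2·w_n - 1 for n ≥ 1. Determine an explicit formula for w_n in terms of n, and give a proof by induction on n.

Computing the first terms: w_1 = 4, w_2 = 7, w_3 = 13. This suggests w_n = 3·2^(n - 1) + 1.
Base step (n = 1): the formula gives 4 = 4 = w_1.
Inductive step: suppose the statement holds for some m ≥ 1, so w_m = 3·2^(m - 1) + 1.
Then w_{m+1} = 2·w_m - 1 = 2·(3·2^(m - 1) + 1) - 1 = 3·2^m + 1 = 3·2^((m+1) - 1) + 1,
which is the claimed formula at n = m+1.
This completes the induction.

w_n = 3·2^(n - 1) + 1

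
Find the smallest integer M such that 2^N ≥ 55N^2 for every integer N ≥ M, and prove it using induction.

M = 14

At N = 13: 8192 < 9295, so the inequality fails and M ≥ 14. We prove 2^N ≥ 55N^2 for all N ≥ 14.
Base step (N = 14): 2^N = 16384 and 55N^2 = 10780, so 16384 ≥ 10780.
Inductive step: assume the claim holds for N = m, so 2^m ≥ 55m^2.
Then 2^(m + 1) = 2·(2^m) ≥ 2·(55m^2).
Also, for m ≥ 14 we have 2·(55m^2) ≥ 55(m+1)^2, since 2 ≥ (1 + 1/m)^2 for all m ≥ 14.
Combining, 2^(m + 1) ≥ 55(m+1)^2.
By the principle of mathematical induction, the result holds for all N ≥ 14.
Hence the smallest such M is 14.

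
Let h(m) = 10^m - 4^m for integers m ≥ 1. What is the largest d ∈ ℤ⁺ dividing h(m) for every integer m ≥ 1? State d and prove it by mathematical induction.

d = 6

Computing the first values: h(1) = 6 and h(2) = 84; gcd(6, 84) = 6, so d ≤ 6.
We prove 6 | 10^m - 4^m for all m ≥ 1 by induction on m.
Base case (m = 1): h(1) = 6 = 6·(1), so 6 | h(1).
Suppose the result is true for m = i, i.e. 6 | h(i). Then
10^{i+1} − 4^{i+1} = 10·10^i − 4·4^i = 10·(10^i − 4^i) + (6)·4^i. The first term is divisible by 6 by the inductive hypothesis, and the second term (6)·4^i is divisible by 6 since 6 | 6. Hence 6 | h(i+1).
This completes the induction.
Therefore the largest such d is 6.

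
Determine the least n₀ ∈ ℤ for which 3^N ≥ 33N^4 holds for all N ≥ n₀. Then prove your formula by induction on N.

At N = 12: 531441 < 684288, so the inequality fails and n₀ ≥ 13. We prove 3^N ≥ 33N^4 for all N ≥ 13.
For the base case N = 13: 3^N = 1594323 and 33N^4 = 942513, so 1594323 ≥ 942513.
Suppose the result is true for N = j, so 3^j ≥ 33j^4.
Then 3^(j + 1) = 3·(3^j) ≥ 3·(33j^4).
Also, for j ≥ 13 we have 3·(33j^4) ≥ 33(j+1)^4, since 3 ≥ (1 + 1/j)^4 for all j ≥ 13.
Combining, 3^(j + 1) ≥ 33(j+1)^4.
This completes the induction.
Hence the smallest such n₀ is 13.

n₀ = 13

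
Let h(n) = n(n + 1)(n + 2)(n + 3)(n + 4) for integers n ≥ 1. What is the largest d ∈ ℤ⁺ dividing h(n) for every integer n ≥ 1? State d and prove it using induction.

d = 120

Computing the first values: h(1) = 120 and h(2) = 720; gcd(120, 720) = 120, so d ≤ 120.
We prove 120 | n(n + 1)(n + 2)(n + 3)(n + 4) for all n ≥ 1 by induction on n.
For the base case n = 1: h(1) = 120 = 120·(1), so 120 | h(1).
Inductive step: suppose the statement holds for some p ≥ 1, i.e. 120 | h(p). Then
h(p+1) − h(p) = (p+1)·(p+2)·(p+3)·(p+4)·(p+5) − p·(p+1)·(p+2)·(p+3)·(p+4) = (p+1)·(p+2)·(p+3)·(p+4)·[(p+5) − p] = 5·(p+1)·(p+2)·(p+3)·(p+4). The product of 4 consecutive integers is divisible by (4)! = 24, so h(p+1) − h(p) is divisible by 5·24 = 120. By the inductive hypothesis 120 | h(p), hence 120 | h(p+1).
By the principle of mathematical induction, the result holds for all n ≥ 1.
Therefore the largest such d is 120.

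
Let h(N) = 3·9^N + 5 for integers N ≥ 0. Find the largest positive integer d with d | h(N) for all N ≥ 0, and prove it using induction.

d = 8

Computing the first values: h(0) = 8 and h(1) = 32; gcd(8, 32) = 8, so d ≤ 8.
We prove 8 | 3·9^N + 5 for all N ≥ 0 by induction on N.
For the base case N = 0: h(0) = 8 = 8·(1), so 8 | h(0).
Inductive step: assume the claim holds for N = m, i.e. 8 | h(m). Then
h(m+1) = 3·9^(m+1) + 5 = 9·(3·9^m + 5) - 40 = 9·h(m) - 40. The first term is divisible by 8 by the inductive hypothesis, and -40 is divisible by 8. Hence 8 | h(m+1).
By induction, the statement is established for all N ≥ 0.
Therefore the largest such d is 8.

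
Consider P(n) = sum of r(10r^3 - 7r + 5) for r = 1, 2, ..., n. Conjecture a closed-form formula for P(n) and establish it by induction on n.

We claim P(n) = n(n + 1)(2n^3 + 3n^2 - 2n + 1) for all n ≥ 1.
Base case (n = 1): P(1) = 8, and the closed form gives 8. They agree.
Suppose the result is true for n = r, so P(r) = r(2r^4 + 5r^3 + r^2 - r + 1).
Then P(r+1) = P(r) + (-(r + 1)(7r - 10(r + 1)^3 + 2)) = (r(2r^4 + 5r^3 + r^2 - r + 1)) + (-(r + 1)(7r - 10(r + 1)^3 + 2)).
Simplifying, P(r+1) = (r + 1)(r + 2)(2r^3 + 9r^2 + 10r + 4) = (r+1)((r+1) + 1)(2(r+1)^3 + 3(r+1)^2 - 2(r+1) + 1),
which is the closed form with n = r+1.
Hence, by induction on n, the claim holds for every n ≥ 1.

P(n) = n(n + 1)(2n^3 + 3n^2 - 2n + 1)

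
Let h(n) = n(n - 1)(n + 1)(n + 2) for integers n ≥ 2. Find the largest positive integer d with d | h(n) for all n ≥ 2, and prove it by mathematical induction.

Computing the first values: h(2) = 24 and h(3) = 120; gcd(24, 120) = 24, so d ≤ 24.
We prove 24 | n(n - 1)(n + 1)(n + 2) for all n ≥ 2 by induction on n.
When n = 2: h(2) = 24 = 24·(1), so 24 | h(2).
For the inductive step, assume it holds for an arbitrary p ≥ 2, i.e. 24 | h(p). Then
h(p+1) − h(p) = p·(p+1)·(p+2)·(p+3) − (p-1)·p·(p+1)·(p+2) = p·(p+1)·(p+2)·[(p+3) − (p-1)] = 4·p·(p+1)·(p+2). The product of 3 consecutive integers is divisible by (3)! = 6, so h(p+1) − h(p) is divisible by 4·6 = 24. By the inductive hypothesis 24 | h(p), hence 24 | h(p+1).
By induction, the statement is established for all n ≥ 2.
Therefore the largest such d is 24.

d = 24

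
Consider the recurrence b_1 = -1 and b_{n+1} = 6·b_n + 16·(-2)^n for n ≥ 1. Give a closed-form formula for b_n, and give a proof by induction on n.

b_n = (-2)^(n + 1) - 5·6^(n - 1)

Computing the first terms: b_1 = -1, b_2 = -38, b_3 = -164. This suggests b_n = (-2)^(n + 1) - 5·6^(n - 1).
Base step (n = 1): the formula gives -1 = -1 = b_1.
Inductive step: assume the claim holds for n = p, so b_p = (-2)^(p + 1) - 5·6^(p - 1).
Then b_{p+1} = 6·b_p + 16·(-2)^p = 6·((-2)^(p + 1) - 5·6^(p - 1)) + 16·(-2)^p = (-2)^(p + 2) - 5·6^p = (-2)^((p+1) + 1) - 5·6^((p+1) - 1),
which is the claimed formula at n = p+1.
By induction, the statement is established for all n ≥ 1.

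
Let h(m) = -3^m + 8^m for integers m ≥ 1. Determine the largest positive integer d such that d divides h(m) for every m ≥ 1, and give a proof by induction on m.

Computing the first values: h(1) = 5 and h(2) = 55; gcd(5, 55) = 5, so d ≤ 5.
We prove 5 | -3^m + 8^m for all m ≥ 1 by induction on m.
Base case (m = 1): h(1) = 5 = 5·(1), so 5 | h(1).
Inductive step: assume the claim holds for m = j, i.e. 5 | h(j). Then
8^{j+1} − 3^{j+1} = 8·8^j − 3·3^j = 8·(8^j − 3^j) + (5)·3^j. The first term is divisible by 5 by the inductive hypothesis, and the second term (5)·3^j is divisible by 5 since 5 | 5. Hence 5 | h(j+1).
By the principle of mathematical induction, the result holds for all m ≥ 1.
Therefore the largest such d is 5.

d = 5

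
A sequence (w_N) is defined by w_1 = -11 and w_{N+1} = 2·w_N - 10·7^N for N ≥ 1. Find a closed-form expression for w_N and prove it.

Computing the first terms: w_1 = -11, w_2 = -92, w_3 = -674. This suggests w_N = 3·2^(N - 1) - 2·7^N.
Base case (N = 1): the formula gives -11 = -11 = w_1.
Inductive step: suppose the statement holds for some p ≥ 1, so w_p = 3·2^(p - 1) - 2·7^p.
Then w_{p+1} = 2·w_p - 10·7^p = 2·(3·2^(p - 1) - 2·7^p) - 10·7^p = 3·2^p - 2·7^(p + 1) = 3·2^((p+1) - 1) - 2·7^(p+1),
which is the claimed formula at N = p+1.
This completes the induction.

w_N = 3·2^(N - 1) - 2·7^N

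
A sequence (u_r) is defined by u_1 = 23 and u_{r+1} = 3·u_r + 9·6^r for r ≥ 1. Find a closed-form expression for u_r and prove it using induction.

u_r = 5·3^(r - 1) + 3·6^r

Computing the first terms: u_1 = 23, u_2 = 123, u_3 = 693. This suggests u_r = 5·3^(r - 1) + 3·6^r.
When r = 1: the formula gives 23 = 23 = u_1.
For the inductive step, assume it holds for an arbitrary k ≥ 1, so u_k = 5·3^(k - 1) + 3·6^k.
Then u_{k+1} = 3·u_k + 9·6^k = 3·(5·3^(k - 1) + 3·6^k) + 9·6^k = 5·3^k + 3·6^(k + 1) = 5·3^((k+1) - 1) + 3·6^(k+1),
which is the claimed formula at r = k+1.
This completes the induction.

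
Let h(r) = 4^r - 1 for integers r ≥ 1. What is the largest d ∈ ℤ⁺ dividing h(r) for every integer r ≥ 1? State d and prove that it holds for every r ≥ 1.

d = 3

Computing the first values: h(1) = 3 and h(2) = 15; gcd(3, 15) = 3, so d ≤ 3.
We prove 3 | 4^r - 1 for all r ≥ 1 by induction on r.
For the base case r = 1: h(1) = 3 = 3·(1), so 3 | h(1).
For the inductive step, assume it holds for an arbitrary j ≥ 1, i.e. 3 | h(j). Then
4^{j+1} − 1^{j+1} = 4·4^j − 1·1^j = 4·(4^j − 1^j) + (3)·1^j. The first term is divisible by 3 by the inductive hypothesis, and the second term (3)·1^j is divisible by 3 since 3 | 3. Hence 3 | h(j+1).
By induction, the statement is established for all r ≥ 1.
Therefore the largest such d is 3.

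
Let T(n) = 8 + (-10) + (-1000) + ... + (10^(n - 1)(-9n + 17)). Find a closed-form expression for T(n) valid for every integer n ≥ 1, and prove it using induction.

T(n) = 10^n(-n + 2) - 2

We claim T(n) = 10^n(-n + 2) - 2 for all n ≥ 1.
For the base case n = 1: T(1) = 8, and the closed form gives 8. They agree.
Inductive step: assume the claim holds for n = m, so T(m) = 10^m(-m + 2) - 2.
Then T(m+1) = T(m) + (10^m(-9m + 8)) = (10^m(-m + 2) - 2) + (10^m(-9m + 8)).
Simplifying, T(m+1) = -10·10^m·m + 10·10^m - 2 = 10^(m+1)(-(m+1) + 2) - 2,
which is the closed form with n = m+1.
Hence, by induction on n, the claim holds for every n ≥ 1.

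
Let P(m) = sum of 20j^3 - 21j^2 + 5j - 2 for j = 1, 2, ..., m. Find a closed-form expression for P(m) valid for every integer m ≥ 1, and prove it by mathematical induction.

P(m) = m(5m^3 + 3m^2 - 3m - 3)

We claim P(m) = m(5m^3 + 3m^2 - 3m - 3) for all m ≥ 1.
For the base case m = 1: P(1) = 2, and the closed form gives 2. They agree.
For the inductive step, assume it holds for an arbitrary j ≥ 1, so P(j) = j(5j^3 + 3j^2 - 3j - 3).
Then P(j+1) = P(j) + (20j^3 + 39j^2 + 23j + 2) = (j(5j^3 + 3j^2 - 3j - 3)) + (20j^3 + 39j^2 + 23j + 2).
Simplifying, P(j+1) = (j + 1)(5j^3 + 18j^2 + 18j + 2) = (j+1)(5(j+1)^3 + 3(j+1)^2 - 3(j+1) - 3),
which is the closed form with m = j+1.
Hence, by induction on m, the claim holds for every m ≥ 1.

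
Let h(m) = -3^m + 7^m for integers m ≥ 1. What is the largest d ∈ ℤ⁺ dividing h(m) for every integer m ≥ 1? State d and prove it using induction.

d = 4

Computing the first values: h(1) = 4 and h(2) = 40; gcd(4, 40) = 4, so d ≤ 4.
We prove 4 | -3^m + 7^m for all m ≥ 1 by induction on m.
For the base case m = 1: h(1) = 4 = 4·(1), so 4 | h(1).
Inductive step: suppose the statement holds for some p ≥ 1, i.e. 4 | h(p). Then
7^{p+1} − 3^{p+1} = 7·7^p − 3·3^p = 7·(7^p − 3^p) + (4)·3^p. The first term is divisible by 4 by the inductive hypothesis, and the second term (4)·3^p is divisible by 4 since 4 | 4. Hence 4 | h(p+1).
This completes the induction.
Therefore the largest such d is 4.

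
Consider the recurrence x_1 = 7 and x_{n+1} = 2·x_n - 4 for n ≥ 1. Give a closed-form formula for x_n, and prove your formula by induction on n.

Computing the first terms: x_1 = 7, x_2 = 10, x_3 = 16. This suggests x_n = 3·2^(n - 1) + 4.
Base step (n = 1): the formula gives 7 = 7 = x_1.
Inductive step: suppose the statement holds for some j ≥ 1, so x_j = 3·2^(j - 1) + 4.
Then x_{j+1} = 2·x_j - 4 = 2·(3·2^(j - 1) + 4) - 4 = 3·2^j + 4 = 3·2^((j+1) - 1) + 4,
which is the claimed formula at n = j+1.
By induction, the statement is established for all n ≥ 1.

x_n = 3·2^(n - 1) + 4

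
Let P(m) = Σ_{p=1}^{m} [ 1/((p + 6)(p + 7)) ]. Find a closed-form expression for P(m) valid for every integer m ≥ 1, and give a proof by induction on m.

P(m) = m/(7(m + 7))

We claim P(m) = m/(7(m + 7)) for all m ≥ 1.
Base case (m = 1): P(1) = 1/56, and the closed form gives 1/56. They agree.
Inductive step: assume the claim holds for m = p, so P(p) = p/(7(p + 7)).
Then P(p+1) = P(p) + (1/((p + 7)(p + 8))) = (p/(7(p + 7))) + (1/((p + 7)(p + 8))).
Simplifying, P(p+1) = (p + 1)/(7(p + 8)) = (p+1)/(7((p+1) + 7)),
which is the closed form with m = p+1.
This completes the induction.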